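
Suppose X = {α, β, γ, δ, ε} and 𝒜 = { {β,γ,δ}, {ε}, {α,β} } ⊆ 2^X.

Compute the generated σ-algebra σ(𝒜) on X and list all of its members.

Take S₀ = 𝒜 ∪ {∅, X} = { ∅, {ε}, {α,β}, {β,γ,δ}, X }.
Step 1: +5 →
  {α,ε}  = {β,γ,δ}ᶜ
  {α,β,ε}  = {α,β} ∪ {ε}
  {γ,δ,ε}  = {α,β}ᶜ
  {α,β,γ,δ}  = {ε}ᶜ
  {β,γ,δ,ε}  = {β,γ,δ} ∪ {ε}
  [10 total]
Step 2: +3 →
  {α}  = {β,γ,δ,ε}ᶜ
  {γ,δ}  = {α,β,ε}ᶜ
  {α,γ,δ,ε}  = {γ,δ,ε} ∪ {α,ε}
  [13 total]
Step 3: 2 new —
  {β}  = {α,γ,δ,ε}ᶜ
  {α,γ,δ}  = {γ,δ} ∪ {α}
  [15 total]
Step 4. New:
  {β,ε}  = {α,γ,δ}ᶜ
  [16 total]
Step 5: closed — nothing new.

Hence σ(𝒜) has 16 members: { ∅, {α}, {β}, {ε}, {α,β}, {α,ε}, {β,ε}, {γ,δ}, {α,β,ε}, {α,γ,δ}, {β,γ,δ}, {γ,δ,ε}, {α,β,γ,δ}, {α,γ,δ,ε}, {β,γ,δ,ε}, X }.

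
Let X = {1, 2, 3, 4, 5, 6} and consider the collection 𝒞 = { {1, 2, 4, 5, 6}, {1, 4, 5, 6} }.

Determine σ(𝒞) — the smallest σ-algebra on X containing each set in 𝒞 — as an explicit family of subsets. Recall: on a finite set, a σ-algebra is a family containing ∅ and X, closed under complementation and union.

σ(𝒞) = { {}, {2}, {3}, {2, 3}, {1, 4, 5, 6}, {1, 2, 4, 5, 6}, {1, 3, 4, 5, 6}, X }

Check:
Take S₀ = 𝒞 ∪ {∅, X} = { {}, {1, 4, 5, 6}, {1, 2, 4, 5, 6}, X }.
Pass 1: 2 new —
  {3}  = ᶜ of {1, 2, 4, 5, 6}
  {2, 3}  = ᶜ of {1, 4, 5, 6}
  [6 total]
Pass 2: 1 new —
  {1, 3, 4, 5, 6}  = {3} ∪ {1, 4, 5, 6}
  [7 total]
Pass 3. New:
  {2}  = ᶜ of {1, 3, 4, 5, 6}
  [8 total]
Pass 4 adds nothing — fixpoint reached.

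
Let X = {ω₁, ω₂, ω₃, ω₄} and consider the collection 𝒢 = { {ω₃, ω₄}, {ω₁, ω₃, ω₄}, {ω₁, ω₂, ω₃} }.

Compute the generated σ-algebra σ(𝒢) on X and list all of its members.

σ(𝒢) (16 sets): { {}, {ω₁}, {ω₂}, {ω₃}, {ω₄}, {ω₁, ω₂}, {ω₁, ω₃}, {ω₁, ω₄}, {ω₂, ω₃}, {ω₂, ω₄}, {ω₃, ω₄}, {ω₁, ω₂, ω₃}, {ω₁, ω₂, ω₄}, {ω₁, ω₃, ω₄}, {ω₂, ω₃, ω₄}, X }

Check:
Take S₀ = 𝒢 ∪ {∅, X} = { {}, {ω₃, ω₄}, {ω₁, ω₂, ω₃}, {ω₁, ω₃, ω₄}, X }.
Iteration 1: 3 new —
  {ω₂}  = ᶜ of {ω₁, ω₃, ω₄}
  {ω₄}  = ᶜ of {ω₁, ω₂, ω₃}
  {ω₁, ω₂}  = ᶜ of {ω₃, ω₄}
  (now 8)
Iteration 2 adds 3:
  {ω₂, ω₄}  = {ω₄} ∪ {ω₂}
  {ω₁, ω₂, ω₄}  = {ω₄} ∪ {ω₁, ω₂}
  {ω₂, ω₃, ω₄}  = {ω₂} ∪ {ω₃, ω₄}
  (now 11)
Iteration 3 adds 3:
  {ω₁}  = ᶜ of {ω₂, ω₃, ω₄}
  {ω₃}  = ᶜ of {ω₁, ω₂, ω₄}
  {ω₁, ω₃}  = ᶜ of {ω₂, ω₄}
  (now 14)
Iteration 4: 2 new —
  {ω₁, ω₄}  = {ω₄} ∪ {ω₁}
  {ω₂, ω₃}  = {ω₃} ∪ {ω₂}
  (now 16)
Iteration 5: already closed under ᶜ and ∪.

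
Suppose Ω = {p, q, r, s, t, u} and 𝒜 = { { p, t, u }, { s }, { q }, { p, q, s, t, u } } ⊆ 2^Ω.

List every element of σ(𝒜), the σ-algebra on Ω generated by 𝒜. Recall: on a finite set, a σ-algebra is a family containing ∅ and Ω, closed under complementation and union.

Answer: σ(𝒜) = { {  }, { q }, { r }, { s }, { q, r }, { q, s }, { r, s }, { p, t, u }, { q, r, s }, { p, q, t, u }, { p, r, t, u }, { p, s, t, u }, { p, q, r, t, u }, { p, q, s, t, u }, { p, r, s, t, u }, Ω }

Check:
Begin from { {  }, { q }, { s }, { p, t, u }, { p, q, s, t, u }, Ω } (that is, 𝒜 plus ∅ and Ω).
Round 1: +7 →
  { r }  = ᶜ of { p, q, s, t, u }
  { q, s }  = { s } ∪ { q }
  { q, r, s }  = ᶜ of { p, t, u }
  { p, q, t, u }  = { p, t, u } ∪ { q }
  { p, s, t, u }  = { p, t, u } ∪ { s }
  { p, q, r, t, u }  = ᶜ of { s }
  { p, r, s, t, u }  = ᶜ of { q }
  [13 total]
Round 2: 3 new —
  { q, r }  = ᶜ of { p, s, t, u }
  { r, s }  = ᶜ of { p, q, t, u }
  { p, r, t, u }  = ᶜ of { q, s }
  [16 total]
Round 3: already closed under ᶜ and ∪.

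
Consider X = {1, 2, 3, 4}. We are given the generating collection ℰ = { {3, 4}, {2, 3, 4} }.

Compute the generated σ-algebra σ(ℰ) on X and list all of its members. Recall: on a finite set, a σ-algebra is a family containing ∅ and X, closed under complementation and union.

Take S₀ = ℰ ∪ {∅, X} = { ∅, {3, 4}, {2, 3, 4}, X }.
Pass 1 adds 2:
  {1}  = ᶜ of {2, 3, 4}
  {1, 2}  = ᶜ of {3, 4}
  (now 6)
Pass 2 adds 1:
  {1, 3, 4}  = {3, 4} ∪ {1}
  (now 7)
Pass 3: +1 →
  {2}  = ᶜ of {1, 3, 4}
  (now 8)
Pass 4 adds nothing — fixpoint reached.

|σ(ℰ)| = 8.  σ(ℰ) = { ∅, {1}, {2}, {1, 2}, {3, 4}, {1, 3, 4}, {2, 3, 4}, X }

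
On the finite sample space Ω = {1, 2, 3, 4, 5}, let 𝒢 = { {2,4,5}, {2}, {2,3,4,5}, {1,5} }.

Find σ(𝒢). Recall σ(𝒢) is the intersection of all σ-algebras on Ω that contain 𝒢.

Initial family (6 sets): { ∅, {2}, {1,5}, {2,4,5}, {2,3,4,5}, Ω }.
Pass 1. New:
  {1}  = {2,3,4,5}ᶜ
  {1,3}  = {2,4,5}ᶜ
  {1,2,5}  = {1,5} ∪ {2}
  {2,3,4}  = {1,5}ᶜ
  {1,2,4,5}  = {1,5} ∪ {2,4,5}
  {1,3,4,5}  = {2}ᶜ
  (now 12)
Pass 2 adds 7:
  {3}  = {1,2,4,5}ᶜ
  {1,2}  = {2} ∪ {1}
  {3,4}  = {1,2,5}ᶜ
  {1,2,3}  = {2} ∪ {1,3}
  {1,3,5}  = {1,3} ∪ {1,5}
  {1,2,3,4}  = {1,3} ∪ {2,3,4}
  {1,2,3,5}  = {1,2,5} ∪ {1,3}
  (now 19)
Pass 3 (7 new):
  {4}  = {1,2,3,5}ᶜ
  {5}  = {1,2,3,4}ᶜ
  {2,3}  = {2} ∪ {3}
  {2,4}  = {1,3,5}ᶜ
  {4,5}  = {1,2,3}ᶜ
  {1,3,4}  = {3,4} ∪ {1,3}
  {3,4,5}  = {1,2}ᶜ
  (now 26)
Pass 4: 6 new —
  {1,4}  = {4} ∪ {1}
  {2,5}  = {1,3,4}ᶜ
  {3,5}  = {5} ∪ {3}
  {1,2,4}  = {1,2} ∪ {4}
  {1,4,5}  = {2,3}ᶜ
  {2,3,5}  = {5} ∪ {2,3}
  (now 32)
Pass 5: stable.

σ(𝒢) = { ∅, {1}, {2}, {3}, {4}, {5}, {1,2}, {1,3}, {1,4}, {1,5}, {2,3}, {2,4}, {2,5}, {3,4}, {3,5}, {4,5}, {1,2,3}, {1,2,4}, {1,2,5}, {1,3,4}, {1,3,5}, {1,4,5}, {2,3,4}, {2,3,5}, {2,4,5}, {3,4,5}, {1,2,3,4}, {1,2,3,5}, {1,2,4,5}, {1,3,4,5}, {2,3,4,5}, Ω }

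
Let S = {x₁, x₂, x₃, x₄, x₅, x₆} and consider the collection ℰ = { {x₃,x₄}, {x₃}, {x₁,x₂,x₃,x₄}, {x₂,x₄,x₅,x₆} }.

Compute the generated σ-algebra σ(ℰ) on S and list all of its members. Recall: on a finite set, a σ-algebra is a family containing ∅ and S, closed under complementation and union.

Answer: σ(ℰ) = { {}, {x₁}, {x₂}, {x₃}, {x₄}, {x₁,x₂}, {x₁,x₃}, {x₁,x₄}, {x₂,x₃}, {x₂,x₄}, {x₃,x₄}, {x₅,x₆}, {x₁,x₂,x₃}, {x₁,x₂,x₄}, {x₁,x₃,x₄}, {x₁,x₅,x₆}, {x₂,x₃,x₄}, {x₂,x₅,x₆}, {x₃,x₅,x₆}, {x₄,x₅,x₆}, {x₁,x₂,x₃,x₄}, {x₁,x₂,x₅,x₆}, {x₁,x₃,x₅,x₆}, {x₁,x₄,x₅,x₆}, {x₂,x₃,x₅,x₆}, {x₂,x₄,x₅,x₆}, {x₃,x₄,x₅,x₆}, {x₁,x₂,x₃,x₅,x₆}, {x₁,x₂,x₄,x₅,x₆}, {x₁,x₃,x₄,x₅,x₆}, {x₂,x₃,x₄,x₅,x₆}, S }

Check:
Start: ℰ ∪ {∅, S} = { {}, {x₃}, {x₃,x₄}, {x₁,x₂,x₃,x₄}, {x₂,x₄,x₅,x₆}, S }.
Iteration 1: 5 new —
  {x₁,x₃}  = ᶜ of {x₂,x₄,x₅,x₆}
  {x₅,x₆}  = ᶜ of {x₁,x₂,x₃,x₄}
  {x₁,x₂,x₅,x₆}  = ᶜ of {x₃,x₄}
  {x₁,x₂,x₄,x₅,x₆}  = ᶜ of {x₃}
  {x₂,x₃,x₄,x₅,x₆}  = {x₃} ∪ {x₂,x₄,x₅,x₆}
  (now 11)
Iteration 2. New:
  {x₁}  = ᶜ of {x₂,x₃,x₄,x₅,x₆}
  {x₁,x₃,x₄}  = {x₃,x₄} ∪ {x₁,x₃}
  {x₃,x₅,x₆}  = {x₅,x₆} ∪ {x₃}
  {x₁,x₃,x₅,x₆}  = {x₅,x₆} ∪ {x₁,x₃}
  {x₃,x₄,x₅,x₆}  = {x₃,x₄} ∪ {x₅,x₆}
  {x₁,x₂,x₃,x₅,x₆}  = {x₃} ∪ {x₁,x₂,x₅,x₆}
  (now 17)
Iteration 3: 7 new —
  {x₄}  = ᶜ of {x₁,x₂,x₃,x₅,x₆}
  {x₁,x₂}  = ᶜ of {x₃,x₄,x₅,x₆}
  {x₂,x₄}  = ᶜ of {x₁,x₃,x₅,x₆}
  {x₁,x₂,x₄}  = ᶜ of {x₃,x₅,x₆}
  {x₁,x₅,x₆}  = {x₅,x₆} ∪ {x₁}
  {x₂,x₅,x₆}  = ᶜ of {x₁,x₃,x₄}
  {x₁,x₃,x₄,x₅,x₆}  = {x₁,x₃,x₅,x₆} ∪ {x₃,x₄}
  (now 24)
Iteration 4 adds 7:
  {x₂}  = ᶜ of {x₁,x₃,x₄,x₅,x₆}
  {x₁,x₄}  = {x₁} ∪ {x₄}
  {x₁,x₂,x₃}  = {x₁,x₂} ∪ {x₃}
  {x₂,x₃,x₄}  = ᶜ of {x₁,x₅,x₆}
  {x₄,x₅,x₆}  = {x₅,x₆} ∪ {x₄}
  {x₁,x₄,x₅,x₆}  = {x₁,x₅,x₆} ∪ {x₄}
  {x₂,x₃,x₅,x₆}  = {x₂,x₅,x₆} ∪ {x₃}
  (now 31)
Iteration 5. New:
  {x₂,x₃}  = ᶜ of {x₁,x₄,x₅,x₆}
  (now 32)
Iteration 6: closed — nothing new.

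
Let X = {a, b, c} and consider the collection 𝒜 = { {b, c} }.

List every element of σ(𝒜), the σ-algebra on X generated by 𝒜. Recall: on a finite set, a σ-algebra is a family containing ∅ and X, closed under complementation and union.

Seed the family with 𝒜 together with ∅ and X: { {}, {b, c}, X }.
Step 1: 1 new —
  {a}  = {b, c}ᶜ
  (now 4)
Step 2: closed — nothing new.

Hence σ(𝒜) has 4 members: { {}, {a}, {b, c}, X }.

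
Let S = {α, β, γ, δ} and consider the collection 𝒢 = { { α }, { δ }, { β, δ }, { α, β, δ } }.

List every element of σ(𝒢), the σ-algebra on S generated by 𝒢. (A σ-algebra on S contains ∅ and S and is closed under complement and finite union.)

Take S₀ = 𝒢 ∪ {∅, S} = { ∅, { α }, { δ }, { β, δ }, { α, β, δ }, S }.
Iteration 1 adds 5:
  { γ }  = { α, β, δ }ᶜ
  { α, γ }  = { β, δ }ᶜ
  { α, δ }  = { δ } ∪ { α }
  { α, β, γ }  = { δ }ᶜ
  { β, γ, δ }  = { α }ᶜ
  [11 total]
Iteration 2 adds 3:
  { β, γ }  = { α, δ }ᶜ
  { γ, δ }  = { γ } ∪ { δ }
  { α, γ, δ }  = { γ } ∪ { α, δ }
  [14 total]
Iteration 3: 2 new —
  { β }  = { α, γ, δ }ᶜ
  { α, β }  = { γ, δ }ᶜ
  [16 total]
Iteration 4 adds nothing — fixpoint reached.

Hence σ(𝒢) has 16 members: { ∅, { α }, { β }, { γ }, { δ }, { α, β }, { α, γ }, { α, δ }, { β, γ }, { β, δ }, { γ, δ }, { α, β, γ }, { α, β, δ }, { α, γ, δ }, { β, γ, δ }, S }.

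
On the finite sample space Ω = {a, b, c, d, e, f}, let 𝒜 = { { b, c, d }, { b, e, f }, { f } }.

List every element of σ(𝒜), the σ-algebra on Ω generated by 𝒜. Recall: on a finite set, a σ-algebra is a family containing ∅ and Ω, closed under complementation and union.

Initial family (5 sets): { ∅, { f }, { b, c, d }, { b, e, f }, Ω }.
Pass 1. New:
  { a, c, d }  = complement { b, e, f }
  { a, e, f }  = complement { b, c, d }
  { b, c, d, f }  = { b, c, d } ∪ { f }
  { a, b, c, d, e }  = complement { f }
  { b, c, d, e, f }  = { b, c, d } ∪ { b, e, f }
Pass 2. New:
  { a }  = complement { b, c, d, e, f }
  { a, e }  = complement { b, c, d, f }
  { a, b, c, d }  = { b, c, d } ∪ { a, c, d }
  { a, b, e, f }  = { b, e, f } ∪ { a, e, f }
  { a, c, d, f }  = { f } ∪ { a, c, d }
  { a, b, c, d, f }  = { a, c, d } ∪ { b, c, d, f }
  { a, c, d, e, f }  = { a, c, d } ∪ { a, e, f }
Pass 3 adds 7:
  { b }  = complement { a, c, d, e, f }
  { e }  = complement { a, b, c, d, f }
  { a, f }  = { a } ∪ { f }
  { b, e }  = complement { a, c, d, f }
  { c, d }  = complement { a, b, e, f }
  { e, f }  = complement { a, b, c, d }
  { a, c, d, e }  = { a, c, d } ∪ { a, e }
Pass 4. New:
  { a, b }  = { b } ∪ { a }
  { b, f }  = complement { a, c, d, e }
  { a, b, e }  = { b, e } ∪ { a, e }
  { a, b, f }  = { a, f } ∪ { b }
  { c, d, e }  = { c, d } ∪ { e }
  { c, d, f }  = { c, d } ∪ { f }
  { b, c, d, e }  = complement { a, f }
  { c, d, e, f }  = { c, d } ∪ { e, f }
Pass 5: no new sets; the family is a σ-algebra.

|σ(𝒜)| = 32.  σ(𝒜) = { ∅, { a }, { b }, { e }, { f }, { a, b }, { a, e }, { a, f }, { b, e }, { b, f }, { c, d }, { e, f }, { a, b, e }, { a, b, f }, { a, c, d }, { a, e, f }, { b, c, d }, { b, e, f }, { c, d, e }, { c, d, f }, { a, b, c, d }, { a, b, e, f }, { a, c, d, e }, { a, c, d, f }, { b, c, d, e }, { b, c, d, f }, { c, d, e, f }, { a, b, c, d, e }, { a, b, c, d, f }, { a, c, d, e, f }, { b, c, d, e, f }, Ω }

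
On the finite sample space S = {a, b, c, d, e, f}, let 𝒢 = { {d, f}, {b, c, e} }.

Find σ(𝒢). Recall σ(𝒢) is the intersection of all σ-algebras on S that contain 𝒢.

σ(𝒢) (8 sets): { {}, {a}, {d, f}, {a, d, f}, {b, c, e}, {a, b, c, e}, {b, c, d, e, f}, S }

Trace:
Seed the family with 𝒢 together with ∅ and S: { {}, {d, f}, {b, c, e}, S }.
Step 1. New:
  {a, d, f}  = S∖{b, c, e}
  {a, b, c, e}  = S∖{d, f}
  {b, c, d, e, f}  = {b, c, e} ∪ {d, f}
  |family| = 7
Step 2. New:
  {a}  = S∖{b, c, d, e, f}
  |family| = 8
Step 3: stable.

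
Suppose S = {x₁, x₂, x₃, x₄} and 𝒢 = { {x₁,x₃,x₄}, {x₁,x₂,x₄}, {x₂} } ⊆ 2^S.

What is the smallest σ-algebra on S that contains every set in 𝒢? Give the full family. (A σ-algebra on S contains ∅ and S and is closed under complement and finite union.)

Begin from { {}, {x₂}, {x₁,x₂,x₄}, {x₁,x₃,x₄}, S } (that is, 𝒢 plus ∅ and S).
Pass 1. New:
  {x₃}  = {x₁,x₂,x₄}ᶜ
Pass 2 (1 new):
  {x₂,x₃}  = {x₃} ∪ {x₂}
Pass 3 (1 new):
  {x₁,x₄}  = {x₂,x₃}ᶜ
After Pass 4 the family is unchanged; done.

|σ(𝒢)| = 8.  σ(𝒢) = { {}, {x₂}, {x₃}, {x₁,x₄}, {x₂,x₃}, {x₁,x₂,x₄}, {x₁,x₃,x₄}, S }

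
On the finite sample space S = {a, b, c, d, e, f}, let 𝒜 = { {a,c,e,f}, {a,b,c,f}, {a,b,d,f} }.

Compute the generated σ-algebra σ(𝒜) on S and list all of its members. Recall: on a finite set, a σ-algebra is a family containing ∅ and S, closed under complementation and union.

σ(𝒜) (32 sets): { ∅, {b}, {c}, {d}, {e}, {a,f}, {b,c}, {b,d}, {b,e}, {c,d}, {c,e}, {d,e}, {a,b,f}, {a,c,f}, {a,d,f}, {a,e,f}, {b,c,d}, {b,c,e}, {b,d,e}, {c,d,e}, {a,b,c,f}, {a,b,d,f}, {a,b,e,f}, {a,c,d,f}, {a,c,e,f}, {a,d,e,f}, {b,c,d,e}, {a,b,c,d,f}, {a,b,c,e,f}, {a,b,d,e,f}, {a,c,d,e,f}, S }

Trace:
Take S₀ = 𝒜 ∪ {∅, S} = { ∅, {a,b,c,f}, {a,b,d,f}, {a,c,e,f}, S }.
Round 1: +5 →
  {b,d}  = S∖{a,c,e,f}
  {c,e}  = S∖{a,b,d,f}
  {d,e}  = S∖{a,b,c,f}
  {a,b,c,d,f}  = {a,b,d,f} ∪ {a,b,c,f}
  {a,b,c,e,f}  = {a,c,e,f} ∪ {a,b,c,f}
  (now 10)
Round 2: +7 →
  {d}  = S∖{a,b,c,e,f}
  {e}  = S∖{a,b,c,d,f}
  {b,d,e}  = {d,e} ∪ {b,d}
  {c,d,e}  = {d,e} ∪ {c,e}
  {b,c,d,e}  = {c,e} ∪ {b,d}
  {a,b,d,e,f}  = {a,b,d,f} ∪ {d,e}
  {a,c,d,e,f}  = {a,c,e,f} ∪ {d,e}
  (now 17)
Round 3 adds 5:
  {b}  = S∖{a,c,d,e,f}
  {c}  = S∖{a,b,d,e,f}
  {a,f}  = S∖{b,c,d,e}
  {a,b,f}  = S∖{c,d,e}
  {a,c,f}  = S∖{b,d,e}
  (now 22)
Round 4: 10 new —
  {b,c}  = {b} ∪ {c}
  {b,e}  = {b} ∪ {e}
  {c,d}  = {c} ∪ {d}
  {a,d,f}  = {a,f} ∪ {d}
  {a,e,f}  = {a,f} ∪ {e}
  {b,c,d}  = {c} ∪ {b,d}
  {b,c,e}  = {b} ∪ {c,e}
  {a,b,e,f}  = {e} ∪ {a,b,f}
  {a,c,d,f}  = {a,c,f} ∪ {d}
  {a,d,e,f}  = {a,f} ∪ {d,e}
  (now 32)
Round 5: closed — nothing new.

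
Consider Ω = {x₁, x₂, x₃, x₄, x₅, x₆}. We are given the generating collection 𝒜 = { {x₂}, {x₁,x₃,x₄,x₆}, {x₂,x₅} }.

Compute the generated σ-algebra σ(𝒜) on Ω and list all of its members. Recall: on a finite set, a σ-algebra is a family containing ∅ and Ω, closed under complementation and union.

Take S₀ = 𝒜 ∪ {∅, Ω} = { {}, {x₂}, {x₂,x₅}, {x₁,x₃,x₄,x₆}, Ω }.
Iteration 1: 2 new —
  {x₁,x₂,x₃,x₄,x₆}  = {x₁,x₃,x₄,x₆} ∪ {x₂}
  {x₁,x₃,x₄,x₅,x₆}  = Ω∖{x₂}
  — 7 sets.
Iteration 2 adds 1:
  {x₅}  = Ω∖{x₁,x₂,x₃,x₄,x₆}
  — 8 sets.
Iteration 3: stable.

Therefore σ(𝒜) = { {}, {x₂}, {x₅}, {x₂,x₅}, {x₁,x₃,x₄,x₆}, {x₁,x₂,x₃,x₄,x₆}, {x₁,x₃,x₄,x₅,x₆}, Ω } (|σ(𝒜)| = 8).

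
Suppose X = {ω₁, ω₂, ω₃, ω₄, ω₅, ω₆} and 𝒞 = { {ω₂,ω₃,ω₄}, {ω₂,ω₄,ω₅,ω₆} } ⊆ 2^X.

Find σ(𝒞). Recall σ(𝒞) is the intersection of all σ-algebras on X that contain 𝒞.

|σ(𝒞)| = 16.  σ(𝒞) = { {}, {ω₁}, {ω₃}, {ω₁,ω₃}, {ω₂,ω₄}, {ω₅,ω₆}, {ω₁,ω₂,ω₄}, {ω₁,ω₅,ω₆}, {ω₂,ω₃,ω₄}, {ω₃,ω₅,ω₆}, {ω₁,ω₂,ω₃,ω₄}, {ω₁,ω₃,ω₅,ω₆}, {ω₂,ω₄,ω₅,ω₆}, {ω₁,ω₂,ω₄,ω₅,ω₆}, {ω₂,ω₃,ω₄,ω₅,ω₆}, X }

Check:
Start: 𝒞 ∪ {∅, X} = { {}, {ω₂,ω₃,ω₄}, {ω₂,ω₄,ω₅,ω₆}, X }.
Pass 1 adds 3:
  {ω₁,ω₃}  = {ω₂,ω₄,ω₅,ω₆}ᶜ
  {ω₁,ω₅,ω₆}  = {ω₂,ω₃,ω₄}ᶜ
  {ω₂,ω₃,ω₄,ω₅,ω₆}  = {ω₂,ω₄,ω₅,ω₆} ∪ {ω₂,ω₃,ω₄}
  — 7 sets.
Pass 2: +4 →
  {ω₁}  = {ω₂,ω₃,ω₄,ω₅,ω₆}ᶜ
  {ω₁,ω₂,ω₃,ω₄}  = {ω₂,ω₃,ω₄} ∪ {ω₁,ω₃}
  {ω₁,ω₃,ω₅,ω₆}  = {ω₁,ω₅,ω₆} ∪ {ω₁,ω₃}
  {ω₁,ω₂,ω₄,ω₅,ω₆}  = {ω₂,ω₄,ω₅,ω₆} ∪ {ω₁,ω₅,ω₆}
  — 11 sets.
Pass 3: 3 new —
  {ω₃}  = {ω₁,ω₂,ω₄,ω₅,ω₆}ᶜ
  {ω₂,ω₄}  = {ω₁,ω₃,ω₅,ω₆}ᶜ
  {ω₅,ω₆}  = {ω₁,ω₂,ω₃,ω₄}ᶜ
  — 14 sets.
Pass 4: 2 new —
  {ω₁,ω₂,ω₄}  = {ω₂,ω₄} ∪ {ω₁}
  {ω₃,ω₅,ω₆}  = {ω₃} ∪ {ω₅,ω₆}
  — 16 sets.
Pass 5: closed — nothing new.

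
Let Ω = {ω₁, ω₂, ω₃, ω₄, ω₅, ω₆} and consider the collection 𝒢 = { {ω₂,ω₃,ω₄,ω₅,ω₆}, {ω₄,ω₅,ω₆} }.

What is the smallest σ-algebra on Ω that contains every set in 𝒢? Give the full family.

σ(𝒢) (8 sets): { ∅, {ω₁}, {ω₂,ω₃}, {ω₁,ω₂,ω₃}, {ω₄,ω₅,ω₆}, {ω₁,ω₄,ω₅,ω₆}, {ω₂,ω₃,ω₄,ω₅,ω₆}, Ω }

Working:
Seed the family with 𝒢 together with ∅ and Ω: { ∅, {ω₄,ω₅,ω₆}, {ω₂,ω₃,ω₄,ω₅,ω₆}, Ω }.
Iteration 1: 2 new —
  {ω₁}  = complement {ω₂,ω₃,ω₄,ω₅,ω₆}
  {ω₁,ω₂,ω₃}  = complement {ω₄,ω₅,ω₆}
  |family| = 6
Iteration 2. New:
  {ω₁,ω₄,ω₅,ω₆}  = {ω₄,ω₅,ω₆} ∪ {ω₁}
  |family| = 7
Iteration 3. New:
  {ω₂,ω₃}  = complement {ω₁,ω₄,ω₅,ω₆}
  |family| = 8
Iteration 4 adds nothing — fixpoint reached.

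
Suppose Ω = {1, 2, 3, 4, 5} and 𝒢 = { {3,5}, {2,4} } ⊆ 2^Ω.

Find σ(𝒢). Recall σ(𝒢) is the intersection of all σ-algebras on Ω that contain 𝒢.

Begin from { {}, {2,4}, {3,5}, Ω } (that is, 𝒢 plus ∅ and Ω).
Step 1: +3 →
  {1,2,4}  = {3,5}ᶜ
  {1,3,5}  = {2,4}ᶜ
  {2,3,4,5}  = {3,5} ∪ {2,4}
Step 2. New:
  {1}  = {2,3,4,5}ᶜ
After Step 3 the family is unchanged; done.

σ(𝒢) = { {}, {1}, {2,4}, {3,5}, {1,2,4}, {1,3,5}, {2,3,4,5}, Ω }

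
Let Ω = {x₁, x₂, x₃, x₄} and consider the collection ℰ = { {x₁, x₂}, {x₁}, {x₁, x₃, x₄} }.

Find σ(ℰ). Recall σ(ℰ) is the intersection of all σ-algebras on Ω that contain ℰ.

|σ(ℰ)| = 8.  σ(ℰ) = { ∅, {x₁}, {x₂}, {x₁, x₂}, {x₃, x₄}, {x₁, x₃, x₄}, {x₂, x₃, x₄}, Ω }

Working:
Start: ℰ ∪ {∅, Ω} = { ∅, {x₁}, {x₁, x₂}, {x₁, x₃, x₄}, Ω }.
Pass 1. New:
  {x₂}  = Ω∖{x₁, x₃, x₄}
  {x₃, x₄}  = Ω∖{x₁, x₂}
  {x₂, x₃, x₄}  = Ω∖{x₁}
  [8 total]
Pass 2: closed — nothing new.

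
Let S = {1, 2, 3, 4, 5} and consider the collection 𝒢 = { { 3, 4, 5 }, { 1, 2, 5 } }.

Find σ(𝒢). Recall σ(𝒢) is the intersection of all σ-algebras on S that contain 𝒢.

Initial family (4 sets): { {  }, { 1, 2, 5 }, { 3, 4, 5 }, S }.
Pass 1: 2 new —
  { 1, 2 }  = complement { 3, 4, 5 }
  { 3, 4 }  = complement { 1, 2, 5 }
  — 6 sets.
Pass 2: 1 new —
  { 1, 2, 3, 4 }  = { 3, 4 } ∪ { 1, 2 }
  — 7 sets.
Pass 3: 1 new —
  { 5 }  = complement { 1, 2, 3, 4 }
  — 8 sets.
After Pass 4 the family is unchanged; done.

Hence σ(𝒢) has 8 members: { {  }, { 5 }, { 1, 2 }, { 3, 4 }, { 1, 2, 5 }, { 3, 4, 5 }, { 1, 2, 3, 4 }, S }.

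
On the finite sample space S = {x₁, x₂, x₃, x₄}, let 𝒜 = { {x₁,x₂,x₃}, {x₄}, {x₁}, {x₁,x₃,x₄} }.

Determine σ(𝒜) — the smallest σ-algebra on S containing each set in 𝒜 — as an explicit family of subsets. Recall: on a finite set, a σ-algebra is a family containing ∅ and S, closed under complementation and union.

Answer: σ(𝒜) = { ∅, {x₁}, {x₂}, {x₃}, {x₄}, {x₁,x₂}, {x₁,x₃}, {x₁,x₄}, {x₂,x₃}, {x₂,x₄}, {x₃,x₄}, {x₁,x₂,x₃}, {x₁,x₂,x₄}, {x₁,x₃,x₄}, {x₂,x₃,x₄}, S }

Trace:
Begin from { ∅, {x₁}, {x₄}, {x₁,x₂,x₃}, {x₁,x₃,x₄}, S } (that is, 𝒜 plus ∅ and S).
Round 1 adds 3:
  {x₂}  = {x₁,x₃,x₄}ᶜ
  {x₁,x₄}  = {x₄} ∪ {x₁}
  {x₂,x₃,x₄}  = {x₁}ᶜ
  [9 total]
Round 2: 4 new —
  {x₁,x₂}  = {x₂} ∪ {x₁}
  {x₂,x₃}  = {x₁,x₄}ᶜ
  {x₂,x₄}  = {x₂} ∪ {x₄}
  {x₁,x₂,x₄}  = {x₂} ∪ {x₁,x₄}
  [13 total]
Round 3 (3 new):
  {x₃}  = {x₁,x₂,x₄}ᶜ
  {x₁,x₃}  = {x₂,x₄}ᶜ
  {x₃,x₄}  = {x₁,x₂}ᶜ
  [16 total]
Round 4: stable.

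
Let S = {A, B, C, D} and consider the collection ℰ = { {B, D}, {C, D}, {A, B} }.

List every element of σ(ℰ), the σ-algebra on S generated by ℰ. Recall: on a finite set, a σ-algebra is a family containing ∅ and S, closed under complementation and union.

Initial family (5 sets): { {}, {A, B}, {B, D}, {C, D}, S }.
Iteration 1: 3 new —
  {A, C}  = S∖{B, D}
  {A, B, D}  = {A, B} ∪ {B, D}
  {B, C, D}  = {C, D} ∪ {B, D}
  [8 total]
Iteration 2. New:
  {A}  = S∖{B, C, D}
  {C}  = S∖{A, B, D}
  {A, B, C}  = {A, B} ∪ {A, C}
  {A, C, D}  = {C, D} ∪ {A, C}
  [12 total]
Iteration 3. New:
  {B}  = S∖{A, C, D}
  {D}  = S∖{A, B, C}
  [14 total]
Iteration 4: 2 new —
  {A, D}  = {D} ∪ {A}
  {B, C}  = {C} ∪ {B}
  [16 total]
Iteration 5: stable.

Therefore σ(ℰ) = { {}, {A}, {B}, {C}, {D}, {A, B}, {A, C}, {A, D}, {B, C}, {B, D}, {C, D}, {A, B, C}, {A, B, D}, {A, C, D}, {B, C, D}, S } (|σ(ℰ)| = 16).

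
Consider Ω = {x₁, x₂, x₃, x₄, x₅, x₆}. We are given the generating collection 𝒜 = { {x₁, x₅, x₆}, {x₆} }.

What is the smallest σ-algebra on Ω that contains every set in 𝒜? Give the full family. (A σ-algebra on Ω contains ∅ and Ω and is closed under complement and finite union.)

Initial family (4 sets): { {}, {x₆}, {x₁, x₅, x₆}, Ω }.
Iteration 1 adds 2:
  {x₂, x₃, x₄}  = ᶜ of {x₁, x₅, x₆}
  {x₁, x₂, x₃, x₄, x₅}  = ᶜ of {x₆}
  |family| = 6
Iteration 2. New:
  {x₂, x₃, x₄, x₆}  = {x₂, x₃, x₄} ∪ {x₆}
  |family| = 7
Iteration 3: 1 new —
  {x₁, x₅}  = ᶜ of {x₂, x₃, x₄, x₆}
  |family| = 8
Iteration 4: stable.

Therefore σ(𝒜) = { {}, {x₆}, {x₁, x₅}, {x₁, x₅, x₆}, {x₂, x₃, x₄}, {x₂, x₃, x₄, x₆}, {x₁, x₂, x₃, x₄, x₅}, Ω } (|σ(𝒜)| = 8).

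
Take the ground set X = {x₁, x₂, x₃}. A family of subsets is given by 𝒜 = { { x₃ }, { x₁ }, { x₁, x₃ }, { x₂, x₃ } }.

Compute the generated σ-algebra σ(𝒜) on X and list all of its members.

Start: 𝒜 ∪ {∅, X} = { {}, { x₁ }, { x₃ }, { x₁, x₃ }, { x₂, x₃ }, X }.
Pass 1. New:
  { x₂ }  = X∖{ x₁, x₃ }
  { x₁, x₂ }  = X∖{ x₃ }
  (now 8)
Pass 2 adds nothing — fixpoint reached.

Therefore σ(𝒜) = { {}, { x₁ }, { x₂ }, { x₃ }, { x₁, x₂ }, { x₁, x₃ }, { x₂, x₃ }, X } (|σ(𝒜)| = 8).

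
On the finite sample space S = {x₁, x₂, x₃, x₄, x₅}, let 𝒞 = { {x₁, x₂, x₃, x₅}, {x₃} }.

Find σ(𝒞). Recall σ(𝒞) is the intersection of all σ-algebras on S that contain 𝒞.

Answer: σ(𝒞) = { ∅, {x₃}, {x₄}, {x₃, x₄}, {x₁, x₂, x₅}, {x₁, x₂, x₃, x₅}, {x₁, x₂, x₄, x₅}, S }

Derivation:
Seed the family with 𝒞 together with ∅ and S: { ∅, {x₃}, {x₁, x₂, x₃, x₅}, S }.
Pass 1 adds 2:
  {x₄}  = ᶜ of {x₁, x₂, x₃, x₅}
  {x₁, x₂, x₄, x₅}  = ᶜ of {x₃}
  (now 6)
Pass 2: +1 →
  {x₃, x₄}  = {x₃} ∪ {x₄}
  (now 7)
Pass 3: 1 new —
  {x₁, x₂, x₅}  = ᶜ of {x₃, x₄}
  (now 8)
Pass 4: no new sets; the family is a σ-algebra.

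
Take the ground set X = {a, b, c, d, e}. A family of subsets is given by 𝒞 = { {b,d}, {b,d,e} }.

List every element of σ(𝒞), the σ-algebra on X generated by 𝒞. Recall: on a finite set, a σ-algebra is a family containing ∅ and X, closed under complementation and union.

Answer: σ(𝒞) = { {}, {e}, {a,c}, {b,d}, {a,c,e}, {b,d,e}, {a,b,c,d}, X }

Working:
Start: 𝒞 ∪ {∅, X} = { {}, {b,d}, {b,d,e}, X }.
Iteration 1: 2 new —
  {a,c}  = ᶜ of {b,d,e}
  {a,c,e}  = ᶜ of {b,d}
  (now 6)
Iteration 2 (1 new):
  {a,b,c,d}  = {a,c} ∪ {b,d}
  (now 7)
Iteration 3: 1 new —
  {e}  = ᶜ of {a,b,c,d}
  (now 8)
After Iteration 4 the family is unchanged; done.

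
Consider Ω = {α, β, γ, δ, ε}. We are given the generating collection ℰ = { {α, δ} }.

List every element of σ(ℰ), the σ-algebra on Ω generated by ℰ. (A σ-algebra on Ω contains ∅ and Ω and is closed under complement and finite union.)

σ(ℰ) = { {}, {α, δ}, {β, γ, ε}, Ω }

Working:
Seed the family with ℰ together with ∅ and Ω: { {}, {α, δ}, Ω }.
Pass 1: +1 →
  {β, γ, ε}  = Ω∖{α, δ}
  [4 total]
Pass 2: closed — nothing new.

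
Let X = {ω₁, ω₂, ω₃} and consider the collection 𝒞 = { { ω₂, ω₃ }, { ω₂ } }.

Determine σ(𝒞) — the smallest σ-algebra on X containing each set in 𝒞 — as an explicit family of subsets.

Initial family (4 sets): { {  }, { ω₂ }, { ω₂, ω₃ }, X }.
Pass 1: +2 →
  { ω₁ }  = X∖{ ω₂, ω₃ }
  { ω₁, ω₃ }  = X∖{ ω₂ }
  |family| = 6
Pass 2: 1 new —
  { ω₁, ω₂ }  = { ω₂ } ∪ { ω₁ }
  |family| = 7
Pass 3 adds 1:
  { ω₃ }  = X∖{ ω₁, ω₂ }
  |family| = 8
Pass 4: closed — nothing new.

|σ(𝒞)| = 8.  σ(𝒞) = { {  }, { ω₁ }, { ω₂ }, { ω₃ }, { ω₁, ω₂ }, { ω₁, ω₃ }, { ω₂, ω₃ }, X }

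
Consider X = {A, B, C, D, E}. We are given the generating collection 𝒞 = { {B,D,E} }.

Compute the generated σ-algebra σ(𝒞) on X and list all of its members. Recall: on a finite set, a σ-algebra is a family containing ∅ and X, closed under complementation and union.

Begin from { {}, {B,D,E}, X } (that is, 𝒞 plus ∅ and X).
Step 1 adds 1:
  {A,C}  = {B,D,E}ᶜ
  |family| = 4
Step 2: closed — nothing new.

Hence σ(𝒞) has 4 members: { {}, {A,C}, {B,D,E}, X }.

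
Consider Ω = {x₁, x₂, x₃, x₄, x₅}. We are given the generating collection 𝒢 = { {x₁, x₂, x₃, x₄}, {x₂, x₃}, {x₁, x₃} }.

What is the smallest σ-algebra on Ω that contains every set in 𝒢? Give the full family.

σ(𝒢) = { ∅, {x₁}, {x₂}, {x₃}, {x₄}, {x₅}, {x₁, x₂}, {x₁, x₃}, {x₁, x₄}, {x₁, x₅}, {x₂, x₃}, {x₂, x₄}, {x₂, x₅}, {x₃, x₄}, {x₃, x₅}, {x₄, x₅}, {x₁, x₂, x₃}, {x₁, x₂, x₄}, {x₁, x₂, x₅}, {x₁, x₃, x₄}, {x₁, x₃, x₅}, {x₁, x₄, x₅}, {x₂, x₃, x₄}, {x₂, x₃, x₅}, {x₂, x₄, x₅}, {x₃, x₄, x₅}, {x₁, x₂, x₃, x₄}, {x₁, x₂, x₃, x₅}, {x₁, x₂, x₄, x₅}, {x₁, x₃, x₄, x₅}, {x₂, x₃, x₄, x₅}, Ω }

Trace:
Begin from { ∅, {x₁, x₃}, {x₂, x₃}, {x₁, x₂, x₃, x₄}, Ω } (that is, 𝒢 plus ∅ and Ω).
Pass 1: 4 new —
  {x₅}  = {x₁, x₂, x₃, x₄}ᶜ
  {x₁, x₂, x₃}  = {x₂, x₃} ∪ {x₁, x₃}
  {x₁, x₄, x₅}  = {x₂, x₃}ᶜ
  {x₂, x₄, x₅}  = {x₁, x₃}ᶜ
  (now 9)
Pass 2. New:
  {x₄, x₅}  = {x₁, x₂, x₃}ᶜ
  {x₁, x₃, x₅}  = {x₅} ∪ {x₁, x₃}
  {x₂, x₃, x₅}  = {x₅} ∪ {x₂, x₃}
  {x₁, x₂, x₃, x₅}  = {x₁, x₂, x₃} ∪ {x₅}
  {x₁, x₂, x₄, x₅}  = {x₁, x₄, x₅} ∪ {x₂, x₄, x₅}
  {x₁, x₃, x₄, x₅}  = {x₁, x₄, x₅} ∪ {x₁, x₃}
  {x₂, x₃, x₄, x₅}  = {x₂, x₃} ∪ {x₂, x₄, x₅}
  (now 16)
Pass 3 (6 new):
  {x₁}  = {x₂, x₃, x₄, x₅}ᶜ
  {x₂}  = {x₁, x₃, x₄, x₅}ᶜ
  {x₃}  = {x₁, x₂, x₄, x₅}ᶜ
  {x₄}  = {x₁, x₂, x₃, x₅}ᶜ
  {x₁, x₄}  = {x₂, x₃, x₅}ᶜ
  {x₂, x₄}  = {x₁, x₃, x₅}ᶜ
  (now 22)
Pass 4. New:
  {x₁, x₂}  = {x₂} ∪ {x₁}
  {x₁, x₅}  = {x₅} ∪ {x₁}
  {x₂, x₅}  = {x₂} ∪ {x₅}
  {x₃, x₄}  = {x₃} ∪ {x₄}
  {x₃, x₅}  = {x₅} ∪ {x₃}
  {x₁, x₂, x₄}  = {x₂} ∪ {x₁, x₄}
  {x₁, x₃, x₄}  = {x₃} ∪ {x₁, x₄}
  {x₂, x₃, x₄}  = {x₃} ∪ {x₂, x₄}
  {x₃, x₄, x₅}  = {x₄, x₅} ∪ {x₃}
  (now 31)
Pass 5: +1 →
  {x₁, x₂, x₅}  = {x₃, x₄}ᶜ
  (now 32)
Pass 6: stable.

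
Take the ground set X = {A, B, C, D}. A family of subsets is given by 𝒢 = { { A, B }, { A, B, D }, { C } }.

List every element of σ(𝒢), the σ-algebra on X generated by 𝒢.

σ(𝒢) (8 sets): { ∅, { C }, { D }, { A, B }, { C, D }, { A, B, C }, { A, B, D }, X }

Trace:
Seed the family with 𝒢 together with ∅ and X: { ∅, { C }, { A, B }, { A, B, D }, X }.
Round 1 adds 2:
  { C, D }  = complement { A, B }
  { A, B, C }  = { C } ∪ { A, B }
  [7 total]
Round 2: 1 new —
  { D }  = complement { A, B, C }
  [8 total]
Round 3: no new sets; the family is a σ-algebra.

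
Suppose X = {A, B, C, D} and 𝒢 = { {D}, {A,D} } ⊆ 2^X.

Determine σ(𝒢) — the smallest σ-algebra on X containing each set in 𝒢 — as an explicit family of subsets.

σ(𝒢) (8 sets): { {}, {A}, {D}, {A,D}, {B,C}, {A,B,C}, {B,C,D}, X }

Derivation:
Begin from { {}, {D}, {A,D}, X } (that is, 𝒢 plus ∅ and X).
Round 1: +2 →
  {B,C}  = {A,D}ᶜ
  {A,B,C}  = {D}ᶜ
Round 2. New:
  {B,C,D}  = {B,C} ∪ {D}
Round 3: +1 →
  {A}  = {B,C,D}ᶜ
Round 4: closed — nothing new.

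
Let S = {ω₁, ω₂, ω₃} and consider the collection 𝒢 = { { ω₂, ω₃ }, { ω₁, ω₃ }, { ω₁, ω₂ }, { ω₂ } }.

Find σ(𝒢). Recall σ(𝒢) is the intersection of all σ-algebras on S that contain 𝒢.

Start: 𝒢 ∪ {∅, S} = { {}, { ω₂ }, { ω₁, ω₂ }, { ω₁, ω₃ }, { ω₂, ω₃ }, S }.
Round 1: +2 →
  { ω₁ }  = complement { ω₂, ω₃ }
  { ω₃ }  = complement { ω₁, ω₂ }
  |family| = 8
Round 2: closed — nothing new.

|σ(𝒢)| = 8.  σ(𝒢) = { {}, { ω₁ }, { ω₂ }, { ω₃ }, { ω₁, ω₂ }, { ω₁, ω₃ }, { ω₂, ω₃ }, S }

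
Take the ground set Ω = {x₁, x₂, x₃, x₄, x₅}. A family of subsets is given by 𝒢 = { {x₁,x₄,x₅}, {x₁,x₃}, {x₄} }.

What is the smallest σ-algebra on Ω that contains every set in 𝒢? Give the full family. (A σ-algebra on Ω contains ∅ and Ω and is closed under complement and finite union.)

Answer: σ(𝒢) = { ∅, {x₁}, {x₂}, {x₃}, {x₄}, {x₅}, {x₁,x₂}, {x₁,x₃}, {x₁,x₄}, {x₁,x₅}, {x₂,x₃}, {x₂,x₄}, {x₂,x₅}, {x₃,x₄}, {x₃,x₅}, {x₄,x₅}, {x₁,x₂,x₃}, {x₁,x₂,x₄}, {x₁,x₂,x₅}, {x₁,x₃,x₄}, {x₁,x₃,x₅}, {x₁,x₄,x₅}, {x₂,x₃,x₄}, {x₂,x₃,x₅}, {x₂,x₄,x₅}, {x₃,x₄,x₅}, {x₁,x₂,x₃,x₄}, {x₁,x₂,x₃,x₅}, {x₁,x₂,x₄,x₅}, {x₁,x₃,x₄,x₅}, {x₂,x₃,x₄,x₅}, Ω }

Check:
Begin from { ∅, {x₄}, {x₁,x₃}, {x₁,x₄,x₅}, Ω } (that is, 𝒢 plus ∅ and Ω).
Step 1: 5 new —
  {x₂,x₃}  = {x₁,x₄,x₅}ᶜ
  {x₁,x₃,x₄}  = {x₁,x₃} ∪ {x₄}
  {x₂,x₄,x₅}  = {x₁,x₃}ᶜ
  {x₁,x₂,x₃,x₅}  = {x₄}ᶜ
  {x₁,x₃,x₄,x₅}  = {x₁,x₄,x₅} ∪ {x₁,x₃}
  — 10 sets.
Step 2: +7 →
  {x₂}  = {x₁,x₃,x₄,x₅}ᶜ
  {x₂,x₅}  = {x₁,x₃,x₄}ᶜ
  {x₁,x₂,x₃}  = {x₂,x₃} ∪ {x₁,x₃}
  {x₂,x₃,x₄}  = {x₂,x₃} ∪ {x₄}
  {x₁,x₂,x₃,x₄}  = {x₁,x₃,x₄} ∪ {x₂,x₃}
  {x₁,x₂,x₄,x₅}  = {x₁,x₄,x₅} ∪ {x₂,x₄,x₅}
  {x₂,x₃,x₄,x₅}  = {x₂,x₃} ∪ {x₂,x₄,x₅}
  — 17 sets.
Step 3 (7 new):
  {x₁}  = {x₂,x₃,x₄,x₅}ᶜ
  {x₃}  = {x₁,x₂,x₄,x₅}ᶜ
  {x₅}  = {x₁,x₂,x₃,x₄}ᶜ
  {x₁,x₅}  = {x₂,x₃,x₄}ᶜ
  {x₂,x₄}  = {x₄} ∪ {x₂}
  {x₄,x₅}  = {x₁,x₂,x₃}ᶜ
  {x₂,x₃,x₅}  = {x₂,x₅} ∪ {x₂,x₃}
  — 24 sets.
Step 4 (8 new):
  {x₁,x₂}  = {x₂} ∪ {x₁}
  {x₁,x₄}  = {x₂,x₃,x₅}ᶜ
  {x₃,x₄}  = {x₃} ∪ {x₄}
  {x₃,x₅}  = {x₅} ∪ {x₃}
  {x₁,x₂,x₄}  = {x₂,x₄} ∪ {x₁}
  {x₁,x₂,x₅}  = {x₂,x₅} ∪ {x₁,x₅}
  {x₁,x₃,x₅}  = {x₂,x₄}ᶜ
  {x₃,x₄,x₅}  = {x₄,x₅} ∪ {x₃}
  — 32 sets.
Step 5: already closed under ᶜ and ∪.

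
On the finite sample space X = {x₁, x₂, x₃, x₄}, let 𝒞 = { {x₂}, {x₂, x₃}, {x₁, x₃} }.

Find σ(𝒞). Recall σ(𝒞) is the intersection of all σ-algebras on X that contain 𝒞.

Answer: σ(𝒞) = { {}, {x₁}, {x₂}, {x₃}, {x₄}, {x₁, x₂}, {x₁, x₃}, {x₁, x₄}, {x₂, x₃}, {x₂, x₄}, {x₃, x₄}, {x₁, x₂, x₃}, {x₁, x₂, x₄}, {x₁, x₃, x₄}, {x₂, x₃, x₄}, X }

Derivation:
Initial family (5 sets): { {}, {x₂}, {x₁, x₃}, {x₂, x₃}, X }.
Step 1 adds 4:
  {x₁, x₄}  = X∖{x₂, x₃}
  {x₂, x₄}  = X∖{x₁, x₃}
  {x₁, x₂, x₃}  = {x₂, x₃} ∪ {x₁, x₃}
  {x₁, x₃, x₄}  = X∖{x₂}
  — 9 sets.
Step 2: 3 new —
  {x₄}  = X∖{x₁, x₂, x₃}
  {x₁, x₂, x₄}  = {x₂} ∪ {x₁, x₄}
  {x₂, x₃, x₄}  = {x₂, x₃} ∪ {x₂, x₄}
  — 12 sets.
Step 3: 2 new —
  {x₁}  = X∖{x₂, x₃, x₄}
  {x₃}  = X∖{x₁, x₂, x₄}
  — 14 sets.
Step 4 (2 new):
  {x₁, x₂}  = {x₂} ∪ {x₁}
  {x₃, x₄}  = {x₃} ∪ {x₄}
  — 16 sets.
After Step 5 the family is unchanged; done.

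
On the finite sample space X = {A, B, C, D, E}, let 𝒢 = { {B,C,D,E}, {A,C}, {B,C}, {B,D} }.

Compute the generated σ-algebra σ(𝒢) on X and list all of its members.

|σ(𝒢)| = 32.  σ(𝒢) = { {}, {A}, {B}, {C}, {D}, {E}, {A,B}, {A,C}, {A,D}, {A,E}, {B,C}, {B,D}, {B,E}, {C,D}, {C,E}, {D,E}, {A,B,C}, {A,B,D}, {A,B,E}, {A,C,D}, {A,C,E}, {A,D,E}, {B,C,D}, {B,C,E}, {B,D,E}, {C,D,E}, {A,B,C,D}, {A,B,C,E}, {A,B,D,E}, {A,C,D,E}, {B,C,D,E}, X }

Working:
Take S₀ = 𝒢 ∪ {∅, X} = { {}, {A,C}, {B,C}, {B,D}, {B,C,D,E}, X }.
Pass 1 adds 7:
  {A}  = ᶜ of {B,C,D,E}
  {A,B,C}  = {B,C} ∪ {A,C}
  {A,C,E}  = ᶜ of {B,D}
  {A,D,E}  = ᶜ of {B,C}
  {B,C,D}  = {B,C} ∪ {B,D}
  {B,D,E}  = ᶜ of {A,C}
  {A,B,C,D}  = {A,C} ∪ {B,D}
  |family| = 13
Pass 2 (7 new):
  {E}  = ᶜ of {A,B,C,D}
  {A,E}  = ᶜ of {B,C,D}
  {D,E}  = ᶜ of {A,B,C}
  {A,B,D}  = {B,D} ∪ {A}
  {A,B,C,E}  = {A,B,C} ∪ {A,C,E}
  {A,B,D,E}  = {A,D,E} ∪ {B,D}
  {A,C,D,E}  = {A,D,E} ∪ {A,C,E}
  |family| = 20
Pass 3: 5 new —
  {B}  = ᶜ of {A,C,D,E}
  {C}  = ᶜ of {A,B,D,E}
  {D}  = ᶜ of {A,B,C,E}
  {C,E}  = ᶜ of {A,B,D}
  {B,C,E}  = {E} ∪ {B,C}
  |family| = 25
Pass 4 adds 7:
  {A,B}  = {B} ∪ {A}
  {A,D}  = ᶜ of {B,C,E}
  {B,E}  = {B} ∪ {E}
  {C,D}  = {C} ∪ {D}
  {A,B,E}  = {B} ∪ {A,E}
  {A,C,D}  = {A,C} ∪ {D}
  {C,D,E}  = {D,E} ∪ {C}
  |family| = 32
Pass 5: already closed under ᶜ and ∪.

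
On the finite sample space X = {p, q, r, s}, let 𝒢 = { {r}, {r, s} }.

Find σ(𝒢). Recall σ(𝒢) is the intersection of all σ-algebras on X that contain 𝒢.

Take S₀ = 𝒢 ∪ {∅, X} = { ∅, {r}, {r, s}, X }.
Round 1: 2 new —
  {p, q}  = complement {r, s}
  {p, q, s}  = complement {r}
  [6 total]
Round 2 adds 1:
  {p, q, r}  = {r} ∪ {p, q}
  [7 total]
Round 3: +1 →
  {s}  = complement {p, q, r}
  [8 total]
After Round 4 the family is unchanged; done.

σ(𝒢) = { ∅, {r}, {s}, {p, q}, {r, s}, {p, q, r}, {p, q, s}, X }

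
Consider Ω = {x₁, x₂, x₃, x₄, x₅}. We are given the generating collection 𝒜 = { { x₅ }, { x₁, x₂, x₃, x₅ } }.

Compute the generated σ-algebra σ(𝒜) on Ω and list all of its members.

Answer: σ(𝒜) = { {  }, { x₄ }, { x₅ }, { x₄, x₅ }, { x₁, x₂, x₃ }, { x₁, x₂, x₃, x₄ }, { x₁, x₂, x₃, x₅ }, Ω }

Check:
Begin from { {  }, { x₅ }, { x₁, x₂, x₃, x₅ }, Ω } (that is, 𝒜 plus ∅ and Ω).
Round 1. New:
  { x₄ }  = complement { x₁, x₂, x₃, x₅ }
  { x₁, x₂, x₃, x₄ }  = complement { x₅ }
Round 2: +1 →
  { x₄, x₅ }  = { x₄ } ∪ { x₅ }
Round 3: 1 new —
  { x₁, x₂, x₃ }  = complement { x₄, x₅ }
Round 4: no new sets; the family is a σ-algebra.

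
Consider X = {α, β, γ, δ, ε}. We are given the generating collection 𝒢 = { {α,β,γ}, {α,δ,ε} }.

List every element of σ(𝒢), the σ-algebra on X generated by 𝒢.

Begin from { {}, {α,β,γ}, {α,δ,ε}, X } (that is, 𝒢 plus ∅ and X).
Pass 1. New:
  {β,γ}  = ᶜ of {α,δ,ε}
  {δ,ε}  = ᶜ of {α,β,γ}
  (now 6)
Pass 2. New:
  {β,γ,δ,ε}  = {δ,ε} ∪ {β,γ}
  (now 7)
Pass 3 (1 new):
  {α}  = ᶜ of {β,γ,δ,ε}
  (now 8)
Pass 4: no new sets; the family is a σ-algebra.

Hence σ(𝒢) has 8 members: { {}, {α}, {β,γ}, {δ,ε}, {α,β,γ}, {α,δ,ε}, {β,γ,δ,ε}, X }.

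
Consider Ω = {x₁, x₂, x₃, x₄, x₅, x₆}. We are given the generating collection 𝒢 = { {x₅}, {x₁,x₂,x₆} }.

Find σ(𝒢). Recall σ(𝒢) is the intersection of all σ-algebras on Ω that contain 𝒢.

σ(𝒢) (8 sets): { ∅, {x₅}, {x₃,x₄}, {x₁,x₂,x₆}, {x₃,x₄,x₅}, {x₁,x₂,x₅,x₆}, {x₁,x₂,x₃,x₄,x₆}, Ω }

Check:
Begin from { ∅, {x₅}, {x₁,x₂,x₆}, Ω } (that is, 𝒢 plus ∅ and Ω).
Round 1 adds 3:
  {x₃,x₄,x₅}  = Ω∖{x₁,x₂,x₆}
  {x₁,x₂,x₅,x₆}  = {x₅} ∪ {x₁,x₂,x₆}
  {x₁,x₂,x₃,x₄,x₆}  = Ω∖{x₅}
Round 2: 1 new —
  {x₃,x₄}  = Ω∖{x₁,x₂,x₅,x₆}
Round 3: closed — nothing new.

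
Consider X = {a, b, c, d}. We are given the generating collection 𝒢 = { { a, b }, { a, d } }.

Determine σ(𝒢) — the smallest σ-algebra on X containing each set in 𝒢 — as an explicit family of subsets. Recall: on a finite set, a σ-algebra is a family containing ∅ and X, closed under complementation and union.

Seed the family with 𝒢 together with ∅ and X: { {}, { a, b }, { a, d }, X }.
Pass 1 (3 new):
  { b, c }  = ᶜ of { a, d }
  { c, d }  = ᶜ of { a, b }
  { a, b, d }  = { a, b } ∪ { a, d }
  (now 7)
Pass 2: +4 →
  { c }  = ᶜ of { a, b, d }
  { a, b, c }  = { b, c } ∪ { a, b }
  { a, c, d }  = { c, d } ∪ { a, d }
  { b, c, d }  = { c, d } ∪ { b, c }
  (now 11)
Pass 3 adds 3:
  { a }  = ᶜ of { b, c, d }
  { b }  = ᶜ of { a, c, d }
  { d }  = ᶜ of { a, b, c }
  (now 14)
Pass 4: 2 new —
  { a, c }  = { c } ∪ { a }
  { b, d }  = { d } ∪ { b }
  (now 16)
Pass 5: no new sets; the family is a σ-algebra.

|σ(𝒢)| = 16.  σ(𝒢) = { {}, { a }, { b }, { c }, { d }, { a, b }, { a, c }, { a, d }, { b, c }, { b, d }, { c, d }, { a, b, c }, { a, b, d }, { a, c, d }, { b, c, d }, X }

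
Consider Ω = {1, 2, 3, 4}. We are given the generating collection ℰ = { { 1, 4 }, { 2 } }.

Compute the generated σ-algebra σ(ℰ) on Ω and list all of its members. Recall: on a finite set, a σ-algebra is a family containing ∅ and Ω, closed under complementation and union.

Start: ℰ ∪ {∅, Ω} = { ∅, { 2 }, { 1, 4 }, Ω }.
Iteration 1. New:
  { 2, 3 }  = complement { 1, 4 }
  { 1, 2, 4 }  = { 2 } ∪ { 1, 4 }
  { 1, 3, 4 }  = complement { 2 }
  [7 total]
Iteration 2: 1 new —
  { 3 }  = complement { 1, 2, 4 }
  [8 total]
After Iteration 3 the family is unchanged; done.

σ(ℰ) = { ∅, { 2 }, { 3 }, { 1, 4 }, { 2, 3 }, { 1, 2, 4 }, { 1, 3, 4 }, Ω }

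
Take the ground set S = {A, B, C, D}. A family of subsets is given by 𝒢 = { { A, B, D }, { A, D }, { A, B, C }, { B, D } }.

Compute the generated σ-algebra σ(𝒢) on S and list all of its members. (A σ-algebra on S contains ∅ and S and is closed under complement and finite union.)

Initial family (6 sets): { {}, { A, D }, { B, D }, { A, B, C }, { A, B, D }, S }.
Pass 1 adds 4:
  { C }  = { A, B, D }ᶜ
  { D }  = { A, B, C }ᶜ
  { A, C }  = { B, D }ᶜ
  { B, C }  = { A, D }ᶜ
  — 10 sets.
Pass 2 adds 3:
  { C, D }  = { C } ∪ { D }
  { A, C, D }  = { C } ∪ { A, D }
  { B, C, D }  = { C } ∪ { B, D }
  — 13 sets.
Pass 3 adds 3:
  { A }  = { B, C, D }ᶜ
  { B }  = { A, C, D }ᶜ
  { A, B }  = { C, D }ᶜ
  — 16 sets.
Pass 4: closed — nothing new.

Therefore σ(𝒢) = { {}, { A }, { B }, { C }, { D }, { A, B }, { A, C }, { A, D }, { B, C }, { B, D }, { C, D }, { A, B, C }, { A, B, D }, { A, C, D }, { B, C, D }, S } (|σ(𝒢)| = 16).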